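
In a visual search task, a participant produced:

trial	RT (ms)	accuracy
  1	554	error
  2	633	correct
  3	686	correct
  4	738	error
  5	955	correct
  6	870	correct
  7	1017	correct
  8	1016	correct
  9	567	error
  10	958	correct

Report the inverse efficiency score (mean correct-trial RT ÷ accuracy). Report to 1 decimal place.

1252.0 ms

Correct trials (n=7): 633, 686, 955, 870, 1017, 1016, 958
Mean correct RT = 6135/7 = 876.4286 ms
Proportion correct = 7/10
IES = 876.4286 / (7/10) = 1252.041 ms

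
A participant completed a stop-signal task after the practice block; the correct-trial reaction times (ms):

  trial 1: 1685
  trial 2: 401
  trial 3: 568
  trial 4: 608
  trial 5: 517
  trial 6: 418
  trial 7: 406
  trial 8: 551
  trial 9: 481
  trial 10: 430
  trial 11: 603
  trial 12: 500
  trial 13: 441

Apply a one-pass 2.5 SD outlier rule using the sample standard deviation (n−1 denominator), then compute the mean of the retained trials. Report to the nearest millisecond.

n = 13, ΣRT = 7609, M = 585.308
Σ(x−M)² = 1373508.77; s = √(1373508.77/12) = 338.318
Cutoffs: 585.308 ± 2.5·338.318 → [-260.5, 1431.1]
Outside: 1685 → excluded.
Retained (n=12): Σ = 5924, mean = 5924/12 = 493.667

494 ms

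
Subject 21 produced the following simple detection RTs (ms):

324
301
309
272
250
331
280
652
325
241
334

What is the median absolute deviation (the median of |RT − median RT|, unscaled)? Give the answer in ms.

Sorted: 241, 250, 272, 280, 301, 309, 324, 325, 331, 334, 652 → median = 309
|x − 309|: 15, 8, 0, 37, 59, 22, 29, 343, 16, 68, 25
Sorted deviations: 0, 8, 15, 16, 22, 25, 29, 37, 59, 68, 343 → MAD = 25

25 ms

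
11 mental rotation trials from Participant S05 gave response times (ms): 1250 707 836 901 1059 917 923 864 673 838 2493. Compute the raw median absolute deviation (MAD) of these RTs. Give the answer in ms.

65 ms

Sorted: 673, 707, 836, 838, 864, 901, 917, 923, 1059, 1250, 2493 → median = 901
|x − 901|: 349, 194, 65, 0, 158, 16, 22, 37, 228, 63, 1592
Sorted deviations: 0, 16, 22, 37, 63, 65, 158, 194, 228, 349, 1592 → MAD = 65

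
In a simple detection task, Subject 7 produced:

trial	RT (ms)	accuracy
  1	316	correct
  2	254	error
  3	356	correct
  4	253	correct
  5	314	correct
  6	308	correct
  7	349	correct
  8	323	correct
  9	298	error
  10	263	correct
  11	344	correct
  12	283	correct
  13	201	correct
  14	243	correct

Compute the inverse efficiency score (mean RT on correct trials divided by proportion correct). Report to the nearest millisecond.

345 ms

Correct trials (n=12): 316, 356, 253, 314, 308, 349, 323, 263, 344, 283, 201, 243
Mean correct RT = 3553/12 = 296.0833 ms
Proportion correct = 12/14
IES = 296.0833 / (12/14) = 345.431 ms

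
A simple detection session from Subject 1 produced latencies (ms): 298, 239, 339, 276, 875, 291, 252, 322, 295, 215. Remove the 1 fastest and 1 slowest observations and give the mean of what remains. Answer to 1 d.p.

289.0 ms

Sorted: 215, 239, 252, 276, 291, 295, 298, 322, 339, 875
Drop lowest 1 (215) and highest 1 (875)
Remaining (n=8): Σ = 2312, mean = 2312/8 = 289.000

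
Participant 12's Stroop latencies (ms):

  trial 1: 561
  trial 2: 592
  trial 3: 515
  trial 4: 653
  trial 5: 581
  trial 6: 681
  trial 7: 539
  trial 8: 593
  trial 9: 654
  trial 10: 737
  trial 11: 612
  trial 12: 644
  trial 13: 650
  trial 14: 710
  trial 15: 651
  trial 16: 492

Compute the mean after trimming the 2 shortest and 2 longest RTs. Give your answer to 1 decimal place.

617.6 ms

Sorted: 492, 515, 539, 561, 581, 592, 593, 612, 644, 650, 651, 653, 654, 681, 710, 737
Drop lowest 2 (492, 515) and highest 2 (710, 737)
Remaining (n=12): Σ = 7411, mean = 7411/12 = 617.583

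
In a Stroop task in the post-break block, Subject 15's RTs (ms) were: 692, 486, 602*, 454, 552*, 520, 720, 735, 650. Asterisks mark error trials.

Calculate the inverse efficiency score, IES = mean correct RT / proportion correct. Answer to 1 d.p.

781.9 ms

Correct trials (n=7): 692, 486, 454, 520, 720, 735, 650
Mean correct RT = 4257/7 = 608.1429 ms
Proportion correct = 7/9
IES = 608.1429 / (7/9) = 781.898 ms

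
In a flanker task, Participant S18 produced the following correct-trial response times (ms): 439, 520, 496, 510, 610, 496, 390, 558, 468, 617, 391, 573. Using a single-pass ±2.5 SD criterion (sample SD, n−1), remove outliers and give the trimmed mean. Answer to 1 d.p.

n = 12, ΣRT = 6068, M = 505.667
Σ(x−M)² = 63354.67; s = √(63354.67/11) = 75.891
Cutoffs: 505.667 ± 2.5·75.891 → [315.9, 695.4]
No RTs fall outside the cutoffs; all 12 retained. Mean = 6068/12 = 505.667

505.7 ms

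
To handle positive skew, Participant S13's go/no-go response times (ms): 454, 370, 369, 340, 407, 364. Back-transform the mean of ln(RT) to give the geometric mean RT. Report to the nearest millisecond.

382 ms

ln(RT): 6.1181, 5.9135, 5.9108, 5.8289, 6.0088, 5.8972
Mean ln(RT) = 35.6773/6 = 5.94622
Geometric mean = exp(5.94622) = 382.30 ms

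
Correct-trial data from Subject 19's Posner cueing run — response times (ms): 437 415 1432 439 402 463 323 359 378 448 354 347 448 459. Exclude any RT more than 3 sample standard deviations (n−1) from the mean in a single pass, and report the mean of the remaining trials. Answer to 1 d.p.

n = 14, ΣRT = 6704, M = 478.857
Σ(x−M)² = 1006161.71; s = √(1006161.71/13) = 278.203
Cutoffs: 478.857 ± 3·278.203 → [-355.8, 1313.5]
Outside: 1432 → excluded.
Retained (n=13): Σ = 5272, mean = 5272/13 = 405.538

405.5 ms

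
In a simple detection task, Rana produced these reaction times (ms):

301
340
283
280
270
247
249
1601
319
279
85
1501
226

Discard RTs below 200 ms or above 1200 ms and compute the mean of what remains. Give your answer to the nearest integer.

279 ms

Excluded: 85, 1501, 1601
Retained (n=10): Σ = 2794
Mean = 2794/10 = 279.4000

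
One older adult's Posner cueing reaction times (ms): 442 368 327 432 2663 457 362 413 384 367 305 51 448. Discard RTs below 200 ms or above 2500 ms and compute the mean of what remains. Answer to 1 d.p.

Excluded: 51, 2663
Retained (n=11): Σ = 4305
Mean = 4305/11 = 391.3636

391.4 ms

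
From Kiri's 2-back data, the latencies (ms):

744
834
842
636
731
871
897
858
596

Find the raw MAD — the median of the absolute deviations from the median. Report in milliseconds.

Sorted: 596, 636, 731, 744, 834, 842, 858, 871, 897 → median = 834
|x − 834|: 90, 0, 8, 198, 103, 37, 63, 24, 238
Sorted deviations: 0, 8, 24, 37, 63, 90, 103, 198, 238 → MAD = 63

63 ms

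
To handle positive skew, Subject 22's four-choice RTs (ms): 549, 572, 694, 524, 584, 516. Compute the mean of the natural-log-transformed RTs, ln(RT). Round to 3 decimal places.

ln(RT): 6.3081, 6.3491, 6.5425, 6.2615, 6.3699, 6.2461
Σ ln(RT) = 38.0772
Mean = 38.0772/6 = 6.34620

6.346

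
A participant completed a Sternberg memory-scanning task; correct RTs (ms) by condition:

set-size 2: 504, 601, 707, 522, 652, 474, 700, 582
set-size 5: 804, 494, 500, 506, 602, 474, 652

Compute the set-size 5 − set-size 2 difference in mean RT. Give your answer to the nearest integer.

-17 ms

M(set-size 2) = 4742/8 = 592.750
M(set-size 5) = 4032/7 = 576.000
Difference = 576.000 − 592.750 = -16.750 ms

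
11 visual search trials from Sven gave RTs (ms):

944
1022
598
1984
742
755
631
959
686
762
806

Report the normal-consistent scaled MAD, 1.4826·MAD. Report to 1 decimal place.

194.2 ms

Sorted: 598, 631, 686, 742, 755, 762, 806, 944, 959, 1022, 1984 → median = 762
|x − 762| sorted: 0, 7, 20, 44, 76, 131, 164, 182, 197, 260, 1222 → MAD = 131
Robust SD ≈ 1.4826 × 131 = 194.221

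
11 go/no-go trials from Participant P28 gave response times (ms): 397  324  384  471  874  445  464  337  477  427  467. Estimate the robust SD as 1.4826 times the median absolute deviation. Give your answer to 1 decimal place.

Sorted: 324, 337, 384, 397, 427, 445, 464, 467, 471, 477, 874 → median = 445
|x − 445| sorted: 0, 18, 19, 22, 26, 32, 48, 61, 108, 121, 429 → MAD = 32
Robust SD ≈ 1.4826 × 32 = 47.443

47.4 ms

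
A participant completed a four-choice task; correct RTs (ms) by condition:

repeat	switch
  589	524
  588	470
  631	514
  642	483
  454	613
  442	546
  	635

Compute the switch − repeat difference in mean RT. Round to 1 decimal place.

M(repeat) = 3346/6 = 557.667
M(switch) = 3785/7 = 540.714
Difference = 540.714 − 557.667 = -16.952 ms

-17.0 ms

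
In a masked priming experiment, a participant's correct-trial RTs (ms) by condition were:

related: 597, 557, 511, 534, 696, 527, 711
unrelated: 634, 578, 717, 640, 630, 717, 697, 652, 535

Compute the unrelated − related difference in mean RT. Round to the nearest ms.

M(related) = 4133/7 = 590.429
M(unrelated) = 5800/9 = 644.444
Difference = 644.444 − 590.429 = 54.016 ms

54 ms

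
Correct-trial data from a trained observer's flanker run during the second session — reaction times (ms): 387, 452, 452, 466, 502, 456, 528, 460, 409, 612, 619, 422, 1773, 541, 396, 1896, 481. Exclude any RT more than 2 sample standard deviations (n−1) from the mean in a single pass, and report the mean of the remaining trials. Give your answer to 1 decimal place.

478.9 ms

n = 17, ΣRT = 10852, M = 638.353
Σ(x−M)² = 3320723.88; s = √(3320723.88/16) = 455.571
Cutoffs: 638.353 ± 2·455.571 → [-272.8, 1549.5]
Outside: 1773, 1896 → excluded.
Retained (n=15): Σ = 7183, mean = 7183/15 = 478.867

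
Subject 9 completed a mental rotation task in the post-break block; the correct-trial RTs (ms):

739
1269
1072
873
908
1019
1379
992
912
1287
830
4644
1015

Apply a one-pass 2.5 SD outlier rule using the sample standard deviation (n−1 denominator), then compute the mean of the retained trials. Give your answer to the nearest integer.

1025 ms

n = 13, ΣRT = 16939, M = 1303.000
Σ(x−M)² = 12518782.00; s = √(12518782.00/12) = 1021.387
Cutoffs: 1303.000 ± 2.5·1021.387 → [-1250.5, 3856.5]
Outside: 4644 → excluded.
Retained (n=12): Σ = 12295, mean = 12295/12 = 1024.583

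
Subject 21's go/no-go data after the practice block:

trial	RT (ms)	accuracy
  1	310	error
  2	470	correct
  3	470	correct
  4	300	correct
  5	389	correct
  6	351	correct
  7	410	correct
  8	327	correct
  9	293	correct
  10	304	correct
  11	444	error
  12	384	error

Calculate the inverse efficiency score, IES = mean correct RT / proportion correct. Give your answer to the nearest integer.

Correct trials (n=9): 470, 470, 300, 389, 351, 410, 327, 293, 304
Mean correct RT = 3314/9 = 368.2222 ms
Proportion correct = 9/12
IES = 368.2222 / (9/12) = 490.963 ms

491 ms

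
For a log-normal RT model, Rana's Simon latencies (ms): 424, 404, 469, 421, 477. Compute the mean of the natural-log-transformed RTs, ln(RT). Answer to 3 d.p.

ln(RT): 6.0497, 6.0014, 6.1506, 6.0426, 6.1675
Σ ln(RT) = 30.4119
Mean = 30.4119/5 = 6.08238

6.082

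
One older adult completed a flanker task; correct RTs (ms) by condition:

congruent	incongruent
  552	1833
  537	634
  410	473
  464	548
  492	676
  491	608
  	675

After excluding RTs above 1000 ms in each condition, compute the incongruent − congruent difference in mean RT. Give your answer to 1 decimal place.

111.3 ms

incongruent: exclude 1833
M(congruent) = 2946/6 = 491.000
M(incongruent) = 3614/6 = 602.333
Difference = 602.333 − 491.000 = 111.333 ms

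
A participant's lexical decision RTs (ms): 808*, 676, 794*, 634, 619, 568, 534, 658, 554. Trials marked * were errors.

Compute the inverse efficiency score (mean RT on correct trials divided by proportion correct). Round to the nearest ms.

Correct trials (n=7): 676, 634, 619, 568, 534, 658, 554
Mean correct RT = 4243/7 = 606.1429 ms
Proportion correct = 7/9
IES = 606.1429 / (7/9) = 779.327 ms

779 ms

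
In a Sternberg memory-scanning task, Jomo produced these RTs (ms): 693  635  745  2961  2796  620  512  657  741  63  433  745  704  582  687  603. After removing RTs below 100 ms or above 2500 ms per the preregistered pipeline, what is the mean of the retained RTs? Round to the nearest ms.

Excluded: 63, 2796, 2961
Retained (n=13): Σ = 8357
Mean = 8357/13 = 642.8462

643 ms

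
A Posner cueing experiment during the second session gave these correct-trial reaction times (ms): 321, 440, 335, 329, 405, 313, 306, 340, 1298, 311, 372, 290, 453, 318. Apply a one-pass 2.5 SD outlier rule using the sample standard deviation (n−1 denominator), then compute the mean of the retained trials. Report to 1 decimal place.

n = 14, ΣRT = 5831, M = 416.500
Σ(x−M)² = 870067.50; s = √(870067.50/13) = 258.705
Cutoffs: 416.500 ± 2.5·258.705 → [-230.3, 1063.3]
Outside: 1298 → excluded.
Retained (n=13): Σ = 4533, mean = 4533/13 = 348.692

348.7 ms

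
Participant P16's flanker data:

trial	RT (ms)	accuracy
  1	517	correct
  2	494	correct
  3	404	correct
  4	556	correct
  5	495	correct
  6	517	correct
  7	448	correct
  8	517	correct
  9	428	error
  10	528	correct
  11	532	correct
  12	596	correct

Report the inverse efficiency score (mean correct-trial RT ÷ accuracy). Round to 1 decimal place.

555.8 ms

Correct trials (n=11): 517, 494, 404, 556, 495, 517, 448, 517, 528, 532, 596
Mean correct RT = 5604/11 = 509.4545 ms
Proportion correct = 11/12
IES = 509.4545 / (11/12) = 555.769 ms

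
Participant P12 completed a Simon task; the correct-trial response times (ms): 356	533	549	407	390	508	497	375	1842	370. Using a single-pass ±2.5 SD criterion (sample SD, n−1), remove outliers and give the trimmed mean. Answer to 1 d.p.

n = 10, ΣRT = 5827, M = 582.700
Σ(x−M)² = 1810144.10; s = √(1810144.10/9) = 448.472
Cutoffs: 582.700 ± 2.5·448.472 → [-538.5, 1703.9]
Outside: 1842 → excluded.
Retained (n=9): Σ = 3985, mean = 3985/9 = 442.778

442.8 ms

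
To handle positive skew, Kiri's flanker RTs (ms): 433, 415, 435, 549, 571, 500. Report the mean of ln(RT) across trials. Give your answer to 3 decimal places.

ln(RT): 6.0707, 6.0283, 6.0753, 6.3081, 6.3474, 6.2146
Σ ln(RT) = 37.0445
Mean = 37.0445/6 = 6.17408

6.174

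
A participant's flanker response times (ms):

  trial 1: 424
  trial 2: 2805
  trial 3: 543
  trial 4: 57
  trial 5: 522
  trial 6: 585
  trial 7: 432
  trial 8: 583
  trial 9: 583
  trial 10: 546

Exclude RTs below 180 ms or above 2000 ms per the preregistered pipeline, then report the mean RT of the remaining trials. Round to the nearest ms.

Excluded: 57, 2805
Retained (n=8): Σ = 4218
Mean = 4218/8 = 527.2500

527 ms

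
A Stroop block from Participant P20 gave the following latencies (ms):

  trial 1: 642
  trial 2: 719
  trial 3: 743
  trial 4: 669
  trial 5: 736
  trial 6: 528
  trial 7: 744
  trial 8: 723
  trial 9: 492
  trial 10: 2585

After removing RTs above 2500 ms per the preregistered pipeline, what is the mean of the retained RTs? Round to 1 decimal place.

666.2 ms

Excluded: 2585
Retained (n=9): Σ = 5996
Mean = 5996/9 = 666.2222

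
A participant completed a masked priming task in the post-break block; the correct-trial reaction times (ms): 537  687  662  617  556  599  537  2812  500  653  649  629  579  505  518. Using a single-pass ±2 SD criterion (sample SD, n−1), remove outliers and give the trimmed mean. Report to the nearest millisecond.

n = 15, ΣRT = 11040, M = 736.000
Σ(x−M)² = 4669322.00; s = √(4669322.00/14) = 577.515
Cutoffs: 736.000 ± 2·577.515 → [-419.0, 1891.0]
Outside: 2812 → excluded.
Retained (n=14): Σ = 8228, mean = 8228/14 = 587.714

588 ms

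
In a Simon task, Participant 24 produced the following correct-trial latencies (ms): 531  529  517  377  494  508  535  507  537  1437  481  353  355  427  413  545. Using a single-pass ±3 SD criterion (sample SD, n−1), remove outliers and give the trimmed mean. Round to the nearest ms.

474 ms

n = 16, ΣRT = 8546, M = 534.125
Σ(x−M)² = 937217.75; s = √(937217.75/15) = 249.962
Cutoffs: 534.125 ± 3·249.962 → [-215.8, 1284.0]
Outside: 1437 → excluded.
Retained (n=15): Σ = 7109, mean = 7109/15 = 473.933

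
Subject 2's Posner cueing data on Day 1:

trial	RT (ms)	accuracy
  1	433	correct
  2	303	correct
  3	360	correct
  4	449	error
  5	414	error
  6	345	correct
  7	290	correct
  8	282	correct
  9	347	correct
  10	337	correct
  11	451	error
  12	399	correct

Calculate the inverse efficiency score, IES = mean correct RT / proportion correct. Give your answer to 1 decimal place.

458.7 ms

Correct trials (n=9): 433, 303, 360, 345, 290, 282, 347, 337, 399
Mean correct RT = 3096/9 = 344.0000 ms
Proportion correct = 9/12
IES = 344.0000 / (9/12) = 458.667 ms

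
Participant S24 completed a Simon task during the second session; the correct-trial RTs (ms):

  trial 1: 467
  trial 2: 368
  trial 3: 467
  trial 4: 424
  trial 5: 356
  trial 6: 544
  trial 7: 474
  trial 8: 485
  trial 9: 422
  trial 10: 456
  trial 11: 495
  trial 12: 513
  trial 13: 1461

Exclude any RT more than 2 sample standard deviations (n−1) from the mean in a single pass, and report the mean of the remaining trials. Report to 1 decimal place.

n = 13, ΣRT = 6932, M = 533.231
Σ(x−M)² = 966330.31; s = √(966330.31/12) = 283.774
Cutoffs: 533.231 ± 2·283.774 → [-34.3, 1100.8]
Outside: 1461 → excluded.
Retained (n=12): Σ = 5471, mean = 5471/12 = 455.917

455.9 ms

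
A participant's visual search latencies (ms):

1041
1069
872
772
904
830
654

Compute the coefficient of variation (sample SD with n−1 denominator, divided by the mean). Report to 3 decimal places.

0.166

n = 7, Σ = 6142, M = 877.4286
Σ(x−M)² = 127475.714; s = √(127475.714/6) = 145.7599
CV = 145.7599 / 877.4286 = 0.16612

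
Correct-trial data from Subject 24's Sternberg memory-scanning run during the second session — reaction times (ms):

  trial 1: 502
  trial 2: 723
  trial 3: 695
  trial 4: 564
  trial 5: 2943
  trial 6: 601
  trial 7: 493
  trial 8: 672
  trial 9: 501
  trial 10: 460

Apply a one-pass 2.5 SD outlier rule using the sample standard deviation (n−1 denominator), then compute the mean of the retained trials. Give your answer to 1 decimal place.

579.0 ms

n = 10, ΣRT = 8154, M = 815.400
Σ(x−M)² = 5106766.40; s = √(5106766.40/9) = 753.272
Cutoffs: 815.400 ± 2.5·753.272 → [-1067.8, 2698.6]
Outside: 2943 → excluded.
Retained (n=9): Σ = 5211, mean = 5211/9 = 579.000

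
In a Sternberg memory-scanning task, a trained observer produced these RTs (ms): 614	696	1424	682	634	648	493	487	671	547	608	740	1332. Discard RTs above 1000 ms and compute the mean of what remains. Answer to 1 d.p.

620.0 ms

Excluded: 1332, 1424
Retained (n=11): Σ = 6820
Mean = 6820/11 = 620.0000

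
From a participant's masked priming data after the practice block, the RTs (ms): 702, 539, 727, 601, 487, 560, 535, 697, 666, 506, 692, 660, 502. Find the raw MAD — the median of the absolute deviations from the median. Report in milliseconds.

91 ms

Sorted: 487, 502, 506, 535, 539, 560, 601, 660, 666, 692, 697, 702, 727 → median = 601
|x − 601|: 101, 62, 126, 0, 114, 41, 66, 96, 65, 95, 91, 59, 99
Sorted deviations: 0, 41, 59, 62, 65, 66, 91, 95, 96, 99, 101, 114, 126 → MAD = 91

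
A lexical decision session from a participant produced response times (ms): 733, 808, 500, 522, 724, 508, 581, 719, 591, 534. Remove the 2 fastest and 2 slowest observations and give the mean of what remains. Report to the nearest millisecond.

612 ms

Sorted: 500, 508, 522, 534, 581, 591, 719, 724, 733, 808
Drop lowest 2 (500, 508) and highest 2 (733, 808)
Remaining (n=6): Σ = 3671, mean = 3671/6 = 611.833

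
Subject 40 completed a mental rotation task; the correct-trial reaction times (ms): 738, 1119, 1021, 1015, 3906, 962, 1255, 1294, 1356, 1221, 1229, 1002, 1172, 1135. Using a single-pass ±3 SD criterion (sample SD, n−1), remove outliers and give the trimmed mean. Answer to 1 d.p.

1116.8 ms

n = 14, ΣRT = 18425, M = 1316.071
Σ(x−M)² = 7558426.93; s = √(7558426.93/13) = 762.507
Cutoffs: 1316.071 ± 3·762.507 → [-971.5, 3603.6]
Outside: 3906 → excluded.
Retained (n=13): Σ = 14519, mean = 14519/13 = 1116.846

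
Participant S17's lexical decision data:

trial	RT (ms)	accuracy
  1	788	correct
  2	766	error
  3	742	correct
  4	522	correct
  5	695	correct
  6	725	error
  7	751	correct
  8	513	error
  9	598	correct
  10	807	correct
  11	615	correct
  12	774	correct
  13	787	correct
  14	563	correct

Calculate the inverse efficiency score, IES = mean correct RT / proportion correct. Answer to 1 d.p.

Correct trials (n=11): 788, 742, 522, 695, 751, 598, 807, 615, 774, 787, 563
Mean correct RT = 7642/11 = 694.7273 ms
Proportion correct = 11/14
IES = 694.7273 / (11/14) = 884.198 ms

884.2 ms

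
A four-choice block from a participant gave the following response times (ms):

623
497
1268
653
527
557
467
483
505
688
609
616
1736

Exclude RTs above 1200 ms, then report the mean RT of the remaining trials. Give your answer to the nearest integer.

566 ms

Excluded: 1268, 1736
Retained (n=11): Σ = 6225
Mean = 6225/11 = 565.9091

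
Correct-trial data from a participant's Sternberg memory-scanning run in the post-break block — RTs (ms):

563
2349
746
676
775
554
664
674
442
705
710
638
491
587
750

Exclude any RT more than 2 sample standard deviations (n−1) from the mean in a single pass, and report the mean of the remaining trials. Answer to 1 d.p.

n = 15, ΣRT = 11324, M = 754.933
Σ(x−M)² = 2853792.93; s = √(2853792.93/14) = 451.489
Cutoffs: 754.933 ± 2·451.489 → [-148.0, 1657.9]
Outside: 2349 → excluded.
Retained (n=14): Σ = 8975, mean = 8975/14 = 641.071

641.1 ms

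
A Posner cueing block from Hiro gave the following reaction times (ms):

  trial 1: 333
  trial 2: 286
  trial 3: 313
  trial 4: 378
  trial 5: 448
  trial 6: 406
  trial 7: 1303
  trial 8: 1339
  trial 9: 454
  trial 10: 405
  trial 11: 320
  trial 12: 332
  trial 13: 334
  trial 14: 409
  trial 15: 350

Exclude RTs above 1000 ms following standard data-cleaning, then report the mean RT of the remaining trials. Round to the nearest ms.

Excluded: 1303, 1339
Retained (n=13): Σ = 4768
Mean = 4768/13 = 366.7692

367 ms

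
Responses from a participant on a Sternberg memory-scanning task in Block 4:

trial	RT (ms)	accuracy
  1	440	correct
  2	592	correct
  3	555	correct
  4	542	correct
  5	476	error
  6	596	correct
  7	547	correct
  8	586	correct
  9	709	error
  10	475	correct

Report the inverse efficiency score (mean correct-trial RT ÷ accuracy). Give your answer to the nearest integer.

677 ms

Correct trials (n=8): 440, 592, 555, 542, 596, 547, 586, 475
Mean correct RT = 4333/8 = 541.6250 ms
Proportion correct = 8/10
IES = 541.6250 / (8/10) = 677.031 ms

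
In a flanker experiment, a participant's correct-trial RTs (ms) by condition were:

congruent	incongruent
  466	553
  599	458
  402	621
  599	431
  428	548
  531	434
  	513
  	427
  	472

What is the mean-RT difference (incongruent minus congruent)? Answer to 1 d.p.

-8.9 ms

M(congruent) = 3025/6 = 504.167
M(incongruent) = 4457/9 = 495.222
Difference = 495.222 − 504.167 = -8.944 ms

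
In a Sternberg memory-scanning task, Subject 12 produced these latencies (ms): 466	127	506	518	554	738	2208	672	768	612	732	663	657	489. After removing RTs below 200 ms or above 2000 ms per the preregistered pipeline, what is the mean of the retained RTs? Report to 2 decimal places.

Excluded: 127, 2208
Retained (n=12): Σ = 7375
Mean = 7375/12 = 614.5833

614.58 ms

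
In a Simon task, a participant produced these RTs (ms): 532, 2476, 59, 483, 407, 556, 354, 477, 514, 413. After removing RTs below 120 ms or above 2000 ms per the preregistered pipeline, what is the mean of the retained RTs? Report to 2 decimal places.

467.00 ms

Excluded: 59, 2476
Retained (n=8): Σ = 3736
Mean = 3736/8 = 467.0000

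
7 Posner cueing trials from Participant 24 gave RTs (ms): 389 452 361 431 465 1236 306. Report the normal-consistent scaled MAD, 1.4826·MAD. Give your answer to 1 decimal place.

62.3 ms

Sorted: 306, 361, 389, 431, 452, 465, 1236 → median = 431
|x − 431| sorted: 0, 21, 34, 42, 70, 125, 805 → MAD = 42
Robust SD ≈ 1.4826 × 42 = 62.269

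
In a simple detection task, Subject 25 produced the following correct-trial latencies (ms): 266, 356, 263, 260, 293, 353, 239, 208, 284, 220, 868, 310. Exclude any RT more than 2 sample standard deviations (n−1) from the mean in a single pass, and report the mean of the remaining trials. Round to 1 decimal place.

277.5 ms

n = 12, ΣRT = 3920, M = 326.667
Σ(x−M)² = 343150.67; s = √(343150.67/11) = 176.623
Cutoffs: 326.667 ± 2·176.623 → [-26.6, 679.9]
Outside: 868 → excluded.
Retained (n=11): Σ = 3052, mean = 3052/11 = 277.455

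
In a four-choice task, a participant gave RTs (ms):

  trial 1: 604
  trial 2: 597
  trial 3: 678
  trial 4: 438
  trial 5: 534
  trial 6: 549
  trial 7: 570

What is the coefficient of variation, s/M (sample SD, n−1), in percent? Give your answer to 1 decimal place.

n = 7, Σ = 3970, M = 567.1429
Σ(x−M)² = 32652.857; s = √(32652.857/6) = 73.7709
CV = 73.7709 / 567.1429 = 0.13007 = 13.007%

13.0%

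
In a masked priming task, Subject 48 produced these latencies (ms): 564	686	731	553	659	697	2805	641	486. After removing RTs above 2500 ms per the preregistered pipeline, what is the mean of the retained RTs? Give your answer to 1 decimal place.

627.1 ms

Excluded: 2805
Retained (n=8): Σ = 5017
Mean = 5017/8 = 627.1250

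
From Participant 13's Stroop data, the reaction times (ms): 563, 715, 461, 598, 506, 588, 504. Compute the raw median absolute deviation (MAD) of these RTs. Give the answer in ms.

Sorted: 461, 504, 506, 563, 588, 598, 715 → median = 563
|x − 563|: 0, 152, 102, 35, 57, 25, 59
Sorted deviations: 0, 25, 35, 57, 59, 102, 152 → MAD = 57

57 ms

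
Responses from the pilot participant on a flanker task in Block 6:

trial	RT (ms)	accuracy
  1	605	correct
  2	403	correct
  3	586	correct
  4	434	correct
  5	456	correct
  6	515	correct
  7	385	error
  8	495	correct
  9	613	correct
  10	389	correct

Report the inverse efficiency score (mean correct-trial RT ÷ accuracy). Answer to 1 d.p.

555.1 ms

Correct trials (n=9): 605, 403, 586, 434, 456, 515, 495, 613, 389
Mean correct RT = 4496/9 = 499.5556 ms
Proportion correct = 9/10
IES = 499.5556 / (9/10) = 555.062 ms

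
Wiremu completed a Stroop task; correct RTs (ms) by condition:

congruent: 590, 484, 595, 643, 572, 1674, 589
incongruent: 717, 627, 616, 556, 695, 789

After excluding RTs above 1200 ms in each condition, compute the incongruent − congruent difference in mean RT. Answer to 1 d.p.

87.8 ms

congruent: exclude 1674
M(congruent) = 3473/6 = 578.833
M(incongruent) = 4000/6 = 666.667
Difference = 666.667 − 578.833 = 87.833 ms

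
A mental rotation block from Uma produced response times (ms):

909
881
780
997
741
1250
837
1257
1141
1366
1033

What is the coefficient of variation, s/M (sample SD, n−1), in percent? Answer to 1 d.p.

n = 11, Σ = 11192, M = 1017.4545
Σ(x−M)² = 444624.727; s = √(444624.727/10) = 210.8613
CV = 210.8613 / 1017.4545 = 0.20724 = 20.724%

20.7%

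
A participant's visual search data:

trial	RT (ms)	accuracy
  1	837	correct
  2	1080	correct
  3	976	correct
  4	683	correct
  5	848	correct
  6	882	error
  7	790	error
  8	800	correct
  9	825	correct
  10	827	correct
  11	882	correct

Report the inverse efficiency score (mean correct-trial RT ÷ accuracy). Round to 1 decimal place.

Correct trials (n=9): 837, 1080, 976, 683, 848, 800, 825, 827, 882
Mean correct RT = 7758/9 = 862.0000 ms
Proportion correct = 9/11
IES = 862.0000 / (9/11) = 1053.556 ms

1053.6 ms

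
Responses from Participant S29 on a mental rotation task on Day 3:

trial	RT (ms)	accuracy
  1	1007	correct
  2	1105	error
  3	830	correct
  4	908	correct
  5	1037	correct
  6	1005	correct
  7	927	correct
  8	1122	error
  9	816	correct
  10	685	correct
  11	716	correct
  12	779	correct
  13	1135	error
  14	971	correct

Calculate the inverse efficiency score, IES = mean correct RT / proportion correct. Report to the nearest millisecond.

1120 ms

Correct trials (n=11): 1007, 830, 908, 1037, 1005, 927, 816, 685, 716, 779, 971
Mean correct RT = 9681/11 = 880.0909 ms
Proportion correct = 11/14
IES = 880.0909 / (11/14) = 1120.116 ms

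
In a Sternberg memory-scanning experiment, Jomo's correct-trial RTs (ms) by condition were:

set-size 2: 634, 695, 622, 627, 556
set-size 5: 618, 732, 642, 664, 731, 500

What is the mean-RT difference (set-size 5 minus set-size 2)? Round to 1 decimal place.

21.0 ms

M(set-size 2) = 3134/5 = 626.800
M(set-size 5) = 3887/6 = 647.833
Difference = 647.833 − 626.800 = 21.033 ms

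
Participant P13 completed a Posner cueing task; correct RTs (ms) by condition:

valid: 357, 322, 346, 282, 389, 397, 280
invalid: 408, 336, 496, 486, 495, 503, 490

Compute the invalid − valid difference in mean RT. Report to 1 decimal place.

M(valid) = 2373/7 = 339.000
M(invalid) = 3214/7 = 459.143
Difference = 459.143 − 339.000 = 120.143 ms

120.1 ms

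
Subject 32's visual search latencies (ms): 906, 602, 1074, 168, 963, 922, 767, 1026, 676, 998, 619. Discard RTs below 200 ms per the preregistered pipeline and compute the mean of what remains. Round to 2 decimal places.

855.30 ms

Excluded: 168
Retained (n=10): Σ = 8553
Mean = 8553/10 = 855.3000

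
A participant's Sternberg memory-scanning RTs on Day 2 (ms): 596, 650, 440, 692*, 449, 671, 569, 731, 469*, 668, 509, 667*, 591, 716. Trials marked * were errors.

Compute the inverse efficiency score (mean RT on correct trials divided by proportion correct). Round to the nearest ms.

762 ms

Correct trials (n=11): 596, 650, 440, 449, 671, 569, 731, 668, 509, 591, 716
Mean correct RT = 6590/11 = 599.0909 ms
Proportion correct = 11/14
IES = 599.0909 / (11/14) = 762.479 ms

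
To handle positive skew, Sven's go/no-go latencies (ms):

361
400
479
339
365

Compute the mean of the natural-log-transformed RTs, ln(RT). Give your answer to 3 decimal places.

ln(RT): 5.8889, 5.9915, 6.1717, 5.8260, 5.8999
Σ ln(RT) = 29.7779
Mean = 29.7779/5 = 5.95559

5.956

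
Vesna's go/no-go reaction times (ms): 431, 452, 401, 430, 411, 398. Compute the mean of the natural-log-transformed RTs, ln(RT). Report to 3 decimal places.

6.040

ln(RT): 6.0661, 6.1137, 5.9940, 6.0638, 6.0186, 5.9865
Σ ln(RT) = 36.2426
Mean = 36.2426/6 = 6.04043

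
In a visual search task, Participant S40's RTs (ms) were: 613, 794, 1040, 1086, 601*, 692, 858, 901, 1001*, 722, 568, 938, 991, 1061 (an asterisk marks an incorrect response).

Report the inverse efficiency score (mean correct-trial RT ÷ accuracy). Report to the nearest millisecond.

998 ms

Correct trials (n=12): 613, 794, 1040, 1086, 692, 858, 901, 722, 568, 938, 991, 1061
Mean correct RT = 10264/12 = 855.3333 ms
Proportion correct = 12/14
IES = 855.3333 / (12/14) = 997.889 ms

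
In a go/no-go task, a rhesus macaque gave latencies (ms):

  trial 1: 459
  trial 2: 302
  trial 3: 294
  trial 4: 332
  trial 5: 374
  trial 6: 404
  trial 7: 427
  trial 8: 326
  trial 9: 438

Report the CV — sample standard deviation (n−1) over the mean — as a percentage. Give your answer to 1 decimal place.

16.6%

n = 9, Σ = 3356, M = 372.8889
Σ(x−M)² = 30670.889; s = √(30670.889/8) = 61.9182
CV = 61.9182 / 372.8889 = 0.16605 = 16.605%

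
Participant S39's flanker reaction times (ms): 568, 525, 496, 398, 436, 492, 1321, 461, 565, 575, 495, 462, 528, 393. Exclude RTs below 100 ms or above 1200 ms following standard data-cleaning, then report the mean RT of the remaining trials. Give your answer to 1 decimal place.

491.8 ms

Excluded: 1321
Retained (n=13): Σ = 6394
Mean = 6394/13 = 491.8462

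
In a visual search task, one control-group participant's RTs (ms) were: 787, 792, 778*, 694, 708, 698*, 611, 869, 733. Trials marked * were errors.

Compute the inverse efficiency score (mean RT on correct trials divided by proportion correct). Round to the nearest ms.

Correct trials (n=7): 787, 792, 694, 708, 611, 869, 733
Mean correct RT = 5194/7 = 742.0000 ms
Proportion correct = 7/9
IES = 742.0000 / (7/9) = 954.000 ms

954 ms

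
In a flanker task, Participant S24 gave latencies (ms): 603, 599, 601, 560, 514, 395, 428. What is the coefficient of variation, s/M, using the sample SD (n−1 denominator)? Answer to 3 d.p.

n = 7, Σ = 3700, M = 528.5714
Σ(x−M)² = 44901.714; s = √(44901.714/6) = 86.5079
CV = 86.5079 / 528.5714 = 0.16366

0.164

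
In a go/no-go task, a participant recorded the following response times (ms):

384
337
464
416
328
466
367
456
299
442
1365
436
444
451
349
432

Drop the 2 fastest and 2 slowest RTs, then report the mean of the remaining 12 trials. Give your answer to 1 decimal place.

414.8 ms

Sorted: 299, 328, 337, 349, 367, 384, 416, 432, 436, 442, 444, 451, 456, 464, 466, 1365
Drop lowest 2 (299, 328) and highest 2 (466, 1365)
Remaining (n=12): Σ = 4978, mean = 4978/12 = 414.833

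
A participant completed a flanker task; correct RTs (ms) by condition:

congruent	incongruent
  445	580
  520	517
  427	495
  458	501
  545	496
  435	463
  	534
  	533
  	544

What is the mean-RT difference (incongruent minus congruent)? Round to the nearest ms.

46 ms

M(congruent) = 2830/6 = 471.667
M(incongruent) = 4663/9 = 518.111
Difference = 518.111 − 471.667 = 46.444 ms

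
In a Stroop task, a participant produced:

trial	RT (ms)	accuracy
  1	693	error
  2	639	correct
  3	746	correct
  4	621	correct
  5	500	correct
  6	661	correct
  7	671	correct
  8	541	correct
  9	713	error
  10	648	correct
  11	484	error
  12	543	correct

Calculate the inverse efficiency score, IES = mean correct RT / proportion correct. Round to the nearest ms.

825 ms

Correct trials (n=9): 639, 746, 621, 500, 661, 671, 541, 648, 543
Mean correct RT = 5570/9 = 618.8889 ms
Proportion correct = 9/12
IES = 618.8889 / (9/12) = 825.185 ms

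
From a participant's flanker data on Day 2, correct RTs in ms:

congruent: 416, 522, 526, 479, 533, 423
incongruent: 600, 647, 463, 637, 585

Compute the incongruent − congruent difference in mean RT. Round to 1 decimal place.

M(congruent) = 2899/6 = 483.167
M(incongruent) = 2932/5 = 586.400
Difference = 586.400 − 483.167 = 103.233 ms

103.2 ms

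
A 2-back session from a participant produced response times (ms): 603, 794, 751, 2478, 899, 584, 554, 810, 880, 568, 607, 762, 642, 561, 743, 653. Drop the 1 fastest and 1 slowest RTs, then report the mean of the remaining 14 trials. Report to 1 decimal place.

704.1 ms

Sorted: 554, 561, 568, 584, 603, 607, 642, 653, 743, 751, 762, 794, 810, 880, 899, 2478
Drop lowest 1 (554) and highest 1 (2478)
Remaining (n=14): Σ = 9857, mean = 9857/14 = 704.071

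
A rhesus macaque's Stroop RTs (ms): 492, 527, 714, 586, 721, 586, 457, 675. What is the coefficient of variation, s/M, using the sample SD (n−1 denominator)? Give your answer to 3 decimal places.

0.169

n = 8, Σ = 4758, M = 594.7500
Σ(x−M)² = 70875.500; s = √(70875.500/7) = 100.6234
CV = 100.6234 / 594.7500 = 0.16919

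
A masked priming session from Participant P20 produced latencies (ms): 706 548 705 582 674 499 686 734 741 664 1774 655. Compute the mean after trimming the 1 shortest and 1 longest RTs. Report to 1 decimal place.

669.5 ms

Sorted: 499, 548, 582, 655, 664, 674, 686, 705, 706, 734, 741, 1774
Drop lowest 1 (499) and highest 1 (1774)
Remaining (n=10): Σ = 6695, mean = 6695/10 = 669.500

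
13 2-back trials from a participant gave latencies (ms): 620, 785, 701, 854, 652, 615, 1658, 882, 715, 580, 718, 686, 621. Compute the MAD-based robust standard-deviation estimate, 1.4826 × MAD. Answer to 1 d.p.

Sorted: 580, 615, 620, 621, 652, 686, 701, 715, 718, 785, 854, 882, 1658 → median = 701
|x − 701| sorted: 0, 14, 15, 17, 49, 80, 81, 84, 86, 121, 153, 181, 957 → MAD = 81
Robust SD ≈ 1.4826 × 81 = 120.091

120.1 ms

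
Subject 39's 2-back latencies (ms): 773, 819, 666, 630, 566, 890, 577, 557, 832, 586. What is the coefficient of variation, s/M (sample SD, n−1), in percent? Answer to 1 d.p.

n = 10, Σ = 6896, M = 689.6000
Σ(x−M)² = 144518.400; s = √(144518.400/9) = 126.7186
CV = 126.7186 / 689.6000 = 0.18376 = 18.376%

18.4%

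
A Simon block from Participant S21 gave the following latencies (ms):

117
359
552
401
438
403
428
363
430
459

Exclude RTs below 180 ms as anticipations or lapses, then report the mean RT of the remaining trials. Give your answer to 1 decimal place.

425.9 ms

Excluded: 117
Retained (n=9): Σ = 3833
Mean = 3833/9 = 425.8889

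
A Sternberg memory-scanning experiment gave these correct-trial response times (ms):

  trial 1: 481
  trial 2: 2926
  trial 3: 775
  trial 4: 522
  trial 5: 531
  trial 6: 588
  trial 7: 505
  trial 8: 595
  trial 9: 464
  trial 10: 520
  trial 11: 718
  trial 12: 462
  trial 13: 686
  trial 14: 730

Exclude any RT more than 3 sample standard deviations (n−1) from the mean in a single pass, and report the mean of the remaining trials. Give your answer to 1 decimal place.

582.8 ms

n = 14, ΣRT = 10503, M = 750.214
Σ(x−M)² = 5241360.36; s = √(5241360.36/13) = 634.966
Cutoffs: 750.214 ± 3·634.966 → [-1154.7, 2655.1]
Outside: 2926 → excluded.
Retained (n=13): Σ = 7577, mean = 7577/13 = 582.846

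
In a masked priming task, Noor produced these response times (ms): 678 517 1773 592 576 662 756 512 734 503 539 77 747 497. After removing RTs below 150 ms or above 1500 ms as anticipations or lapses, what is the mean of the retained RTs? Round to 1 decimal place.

609.4 ms

Excluded: 77, 1773
Retained (n=12): Σ = 7313
Mean = 7313/12 = 609.4167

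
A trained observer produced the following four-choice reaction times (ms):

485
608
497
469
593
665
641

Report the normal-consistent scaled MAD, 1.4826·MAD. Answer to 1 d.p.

106.7 ms

Sorted: 469, 485, 497, 593, 608, 641, 665 → median = 593
|x − 593| sorted: 0, 15, 48, 72, 96, 108, 124 → MAD = 72
Robust SD ≈ 1.4826 × 72 = 106.747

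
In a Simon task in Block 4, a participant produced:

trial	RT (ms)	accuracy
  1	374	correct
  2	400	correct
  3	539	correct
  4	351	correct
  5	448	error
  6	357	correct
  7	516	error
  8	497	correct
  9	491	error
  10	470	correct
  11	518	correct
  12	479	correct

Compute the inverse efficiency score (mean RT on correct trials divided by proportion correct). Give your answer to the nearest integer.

Correct trials (n=9): 374, 400, 539, 351, 357, 497, 470, 518, 479
Mean correct RT = 3985/9 = 442.7778 ms
Proportion correct = 9/12
IES = 442.7778 / (9/12) = 590.370 ms

590 ms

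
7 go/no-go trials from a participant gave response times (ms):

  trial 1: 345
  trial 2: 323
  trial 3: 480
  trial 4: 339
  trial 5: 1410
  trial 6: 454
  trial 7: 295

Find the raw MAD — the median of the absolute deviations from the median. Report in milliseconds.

Sorted: 295, 323, 339, 345, 454, 480, 1410 → median = 345
|x − 345|: 0, 22, 135, 6, 1065, 109, 50
Sorted deviations: 0, 6, 22, 50, 109, 135, 1065 → MAD = 50

50 ms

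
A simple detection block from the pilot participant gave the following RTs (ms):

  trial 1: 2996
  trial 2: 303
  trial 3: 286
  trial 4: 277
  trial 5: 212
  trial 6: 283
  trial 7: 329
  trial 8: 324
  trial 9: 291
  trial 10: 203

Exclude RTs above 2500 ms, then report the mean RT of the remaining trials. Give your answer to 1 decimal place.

278.7 ms

Excluded: 2996
Retained (n=9): Σ = 2508
Mean = 2508/9 = 278.6667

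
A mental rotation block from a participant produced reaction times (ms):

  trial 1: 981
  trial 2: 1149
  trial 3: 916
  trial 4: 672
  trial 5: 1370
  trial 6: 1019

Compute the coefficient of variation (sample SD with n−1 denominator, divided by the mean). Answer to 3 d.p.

0.229

n = 6, Σ = 6107, M = 1017.8333
Σ(x−M)² = 272554.833; s = √(272554.833/5) = 233.4758
CV = 233.4758 / 1017.8333 = 0.22939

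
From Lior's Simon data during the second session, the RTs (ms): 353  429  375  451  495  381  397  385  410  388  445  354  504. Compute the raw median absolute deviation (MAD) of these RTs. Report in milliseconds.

32 ms

Sorted: 353, 354, 375, 381, 385, 388, 397, 410, 429, 445, 451, 495, 504 → median = 397
|x − 397|: 44, 32, 22, 54, 98, 16, 0, 12, 13, 9, 48, 43, 107
Sorted deviations: 0, 9, 12, 13, 16, 22, 32, 43, 44, 48, 54, 98, 107 → MAD = 32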